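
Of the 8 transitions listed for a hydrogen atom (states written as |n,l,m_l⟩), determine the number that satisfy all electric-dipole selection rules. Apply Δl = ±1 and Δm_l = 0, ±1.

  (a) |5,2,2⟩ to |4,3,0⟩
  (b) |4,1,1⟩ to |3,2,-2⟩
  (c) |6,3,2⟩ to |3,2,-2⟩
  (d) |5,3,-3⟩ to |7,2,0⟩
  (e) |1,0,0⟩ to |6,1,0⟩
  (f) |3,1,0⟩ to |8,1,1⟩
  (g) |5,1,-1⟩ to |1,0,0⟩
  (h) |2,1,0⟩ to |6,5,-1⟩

(a) forbidden — Δm_l = -2 (E1 requires Δm_l = 0, ±1)
(b) forbidden — Δm_l = -3 (E1 requires Δm_l = 0, ±1)
(c) forbidden — Δm_l = -4 (E1 requires Δm_l = 0, ±1)
(d) forbidden — Δm_l = +3 (E1 requires Δm_l = 0, ±1)
(e) allowed
(f) forbidden — Δl = +0 (E1 requires Δl = ±1)
(g) allowed
(h) forbidden — Δl = +4 (E1 requires Δl = ±1)
Total allowed: 2 of 8.

2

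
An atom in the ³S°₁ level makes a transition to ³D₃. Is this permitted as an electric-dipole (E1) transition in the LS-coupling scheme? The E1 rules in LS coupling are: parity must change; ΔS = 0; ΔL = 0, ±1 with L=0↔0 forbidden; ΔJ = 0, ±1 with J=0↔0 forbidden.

Parity must change: odd → even — passes.
ΔS = 0: S: 1 → 1 — passes.
ΔL = 0, ±1 (not L=0↔0): L: 0 → 2, ΔL = +2 — fails.
ΔJ = 0, ±1 (not J=0↔0): J: 1 → 3, ΔJ = +2 — fails.
Rule(s) violated: ΔL, ΔJ.

forbidden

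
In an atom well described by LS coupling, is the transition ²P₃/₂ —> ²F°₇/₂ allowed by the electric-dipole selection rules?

forbidden

Reading off the term symbols: S 1/2→1/2, L 1→3, J 3/2→7/2, parity even→odd.
Parity must change: even → odd — satisfied.
ΔS = 0: S: 1/2 → 1/2 — satisfied.
ΔL = 0, ±1 (not L=0↔0): L: 1 → 3, ΔL = +2 — violated.
ΔJ = 0, ±1 (not J=0↔0): J: 3/2 → 7/2, ΔJ = +2 — violated.
Rule(s) violated: ΔL, ΔJ.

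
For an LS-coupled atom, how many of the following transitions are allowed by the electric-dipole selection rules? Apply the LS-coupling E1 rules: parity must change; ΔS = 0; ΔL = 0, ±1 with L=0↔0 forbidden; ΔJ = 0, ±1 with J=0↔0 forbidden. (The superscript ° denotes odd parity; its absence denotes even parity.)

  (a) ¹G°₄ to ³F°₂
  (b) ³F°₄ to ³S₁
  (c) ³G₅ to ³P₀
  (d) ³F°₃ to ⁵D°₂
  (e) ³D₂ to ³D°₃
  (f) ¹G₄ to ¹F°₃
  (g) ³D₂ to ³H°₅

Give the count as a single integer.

(a) forbidden (parity, ΔS, ΔJ fail)
(b) forbidden (ΔL, ΔJ fail)
(c) forbidden (parity, ΔL, ΔJ fail)
(d) forbidden (parity, ΔS fail)
(e) allowed
(f) allowed
(g) forbidden (ΔL, ΔJ fail)
Total allowed: 2 of 7.

2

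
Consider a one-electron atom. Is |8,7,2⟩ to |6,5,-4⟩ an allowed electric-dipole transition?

forbidden

Initial l = 7, final l = 5, so Δl = -2. E1 requires Δl = ±1: fails.
m_l: 2 → -4 (Δm_l = -6). |Δm_l| ≤ 1 fails.
The transition is electric-dipole forbidden.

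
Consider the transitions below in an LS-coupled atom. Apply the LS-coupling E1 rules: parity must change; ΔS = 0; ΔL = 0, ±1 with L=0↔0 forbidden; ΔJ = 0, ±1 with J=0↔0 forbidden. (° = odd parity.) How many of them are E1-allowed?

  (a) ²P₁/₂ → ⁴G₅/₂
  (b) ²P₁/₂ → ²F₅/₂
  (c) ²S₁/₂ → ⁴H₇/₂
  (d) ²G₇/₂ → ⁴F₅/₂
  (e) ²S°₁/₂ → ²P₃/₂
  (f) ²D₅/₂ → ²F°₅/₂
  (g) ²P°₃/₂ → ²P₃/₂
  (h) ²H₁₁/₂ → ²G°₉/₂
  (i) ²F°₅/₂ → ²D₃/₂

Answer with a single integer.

(a) forbidden (parity, ΔS, ΔL, ΔJ fail)
(b) forbidden (parity, ΔL, ΔJ fail)
(c) forbidden (parity, ΔS, ΔL, ΔJ fail)
(d) forbidden (parity, ΔS fail)
(e) allowed
(f) allowed
(g) allowed
(h) allowed
(i) allowed
Total allowed: 5 of 9.

5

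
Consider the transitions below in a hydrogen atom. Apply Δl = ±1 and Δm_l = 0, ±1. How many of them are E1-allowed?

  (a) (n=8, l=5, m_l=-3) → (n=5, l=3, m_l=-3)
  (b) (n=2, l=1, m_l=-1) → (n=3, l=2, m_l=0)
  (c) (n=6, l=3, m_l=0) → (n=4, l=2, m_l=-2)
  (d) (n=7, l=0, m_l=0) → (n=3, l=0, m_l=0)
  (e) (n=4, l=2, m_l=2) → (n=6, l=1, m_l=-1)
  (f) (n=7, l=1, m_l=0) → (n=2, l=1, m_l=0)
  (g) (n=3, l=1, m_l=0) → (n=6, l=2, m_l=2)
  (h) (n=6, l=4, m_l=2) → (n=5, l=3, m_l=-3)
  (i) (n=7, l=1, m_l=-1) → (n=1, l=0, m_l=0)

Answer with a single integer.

(a) forbidden — Δl = -2 (E1 requires Δl = ±1)
(b) allowed
(c) forbidden — Δm_l = -2 (E1 requires Δm_l = 0, ±1)
(d) forbidden — Δl = +0 (E1 requires Δl = ±1)
(e) forbidden — Δm_l = -3 (E1 requires Δm_l = 0, ±1)
(f) forbidden — Δl = +0 (E1 requires Δl = ±1)
(g) forbidden — Δm_l = +2 (E1 requires Δm_l = 0, ±1)
(h) forbidden — Δm_l = -5 (E1 requires Δm_l = 0, ±1)
(i) allowed
Total allowed: 2 of 9.

2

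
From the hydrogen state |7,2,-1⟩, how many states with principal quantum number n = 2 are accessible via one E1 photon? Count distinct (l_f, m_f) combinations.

E1 requires Δl = ±1, so l_f ∈ {1, 3}; with 0 ≤ l_f ≤ n_f−1 = 1, the allowed l_f values are {1}.
For l_f = 1: m_f ∈ {m_i−1, m_i, m_i+1} ∩ [−1, 1] = {-1, 0} → 2 states.
Total: 2.

2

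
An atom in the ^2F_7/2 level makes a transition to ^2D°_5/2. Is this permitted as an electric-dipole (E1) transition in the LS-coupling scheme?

allowed

Reading off the term symbols: S 1/2→1/2, L 3→2, J 7/2→5/2, parity even→odd.
Parity must change: even → odd — ✓.
ΔS = 0: S: 1/2 → 1/2 — ✓.
ΔL = 0, ±1 (not L=0↔0): L: 3 → 2, ΔL = -1 — ✓.
ΔJ = 0, ±1 (not J=0↔0): J: 7/2 → 5/2, ΔJ = -1 — ✓.
All four E1 rules are satisfied.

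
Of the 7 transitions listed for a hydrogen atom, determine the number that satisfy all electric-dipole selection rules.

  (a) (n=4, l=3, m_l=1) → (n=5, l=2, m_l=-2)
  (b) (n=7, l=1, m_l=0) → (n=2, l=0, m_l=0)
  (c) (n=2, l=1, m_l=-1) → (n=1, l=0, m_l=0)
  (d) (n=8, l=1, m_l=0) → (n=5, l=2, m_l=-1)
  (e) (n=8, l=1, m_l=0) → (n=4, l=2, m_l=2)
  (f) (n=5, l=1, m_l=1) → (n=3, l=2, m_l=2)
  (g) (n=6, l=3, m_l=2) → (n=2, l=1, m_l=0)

(a) forbidden — Δm_l = -3 (E1 requires Δm_l = 0, ±1)
(b) allowed
(c) allowed
(d) allowed
(e) forbidden — Δm_l = +2 (E1 requires Δm_l = 0, ±1)
(f) allowed
(g) forbidden — Δl = -2 (E1 requires Δl = ±1); Δm_l = -2 (E1 requires Δm_l = 0, ±1)
Total allowed: 4 of 7.

4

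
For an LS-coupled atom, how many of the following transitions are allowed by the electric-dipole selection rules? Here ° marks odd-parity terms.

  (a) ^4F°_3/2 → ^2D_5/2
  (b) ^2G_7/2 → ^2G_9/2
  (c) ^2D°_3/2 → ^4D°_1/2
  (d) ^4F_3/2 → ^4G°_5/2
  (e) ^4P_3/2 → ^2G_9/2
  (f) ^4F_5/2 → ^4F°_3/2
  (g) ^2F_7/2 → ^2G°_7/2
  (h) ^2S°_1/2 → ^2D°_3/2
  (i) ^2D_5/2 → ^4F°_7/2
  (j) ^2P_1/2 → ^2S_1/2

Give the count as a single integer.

3

(a) forbidden (ΔS fails)
(b) forbidden (parity fails)
(c) forbidden (parity, ΔS fail)
(d) allowed
(e) forbidden (parity, ΔS, ΔL, ΔJ fail)
(f) allowed
(g) allowed
(h) forbidden (parity, ΔL fail)
(i) forbidden (ΔS fails)
(j) forbidden (parity fails)
Total allowed: 3 of 10.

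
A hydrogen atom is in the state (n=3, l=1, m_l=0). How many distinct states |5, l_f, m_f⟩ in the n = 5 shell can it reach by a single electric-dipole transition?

E1 requires Δl = ±1, so l_f ∈ {0, 2}; with 0 ≤ l_f ≤ n_f−1 = 4, the allowed l_f values are {0, 2}.
For l_f = 0: m_f ∈ {m_i−1, m_i, m_i+1} ∩ [−0, 0] = {0} → 1 state.
For l_f = 2: m_f ∈ {m_i−1, m_i, m_i+1} ∩ [−2, 2] = {-1, 0, 1} → 3 states.
Total: 4.

4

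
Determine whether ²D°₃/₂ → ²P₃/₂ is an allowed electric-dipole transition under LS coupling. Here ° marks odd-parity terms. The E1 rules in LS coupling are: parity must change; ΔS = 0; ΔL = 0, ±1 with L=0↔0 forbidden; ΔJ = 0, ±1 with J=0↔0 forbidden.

ΔL = 0, ±1 (not L=0↔0): L: 2 → 1, ΔL = -1 — ✓.
Parity must change: odd → even — ✓.
ΔS = 0: S: 1/2 → 1/2 — ✓.
ΔJ = 0, ±1 (not J=0↔0): J: 3/2 → 3/2, ΔJ = +0 — ✓.
All four E1 rules are satisfied.

allowed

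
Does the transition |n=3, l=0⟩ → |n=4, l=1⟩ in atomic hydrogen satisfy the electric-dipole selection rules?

Δl = 1 − 0 = +1; the E1 rule Δl = ±1 is passes.
All E1 selection rules are satisfied.

allowed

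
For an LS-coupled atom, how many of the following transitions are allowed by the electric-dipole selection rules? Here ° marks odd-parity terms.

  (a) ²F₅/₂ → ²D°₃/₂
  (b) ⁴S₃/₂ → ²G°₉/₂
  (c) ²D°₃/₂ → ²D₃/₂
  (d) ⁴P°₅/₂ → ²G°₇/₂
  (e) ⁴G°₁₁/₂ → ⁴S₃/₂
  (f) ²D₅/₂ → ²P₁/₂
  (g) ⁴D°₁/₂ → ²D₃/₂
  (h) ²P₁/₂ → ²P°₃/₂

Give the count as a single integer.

(a) allowed
(b) forbidden (ΔS, ΔL, ΔJ fail)
(c) allowed
(d) forbidden (parity, ΔS, ΔL fail)
(e) forbidden (ΔL, ΔJ fail)
(f) forbidden (parity, ΔJ fail)
(g) forbidden (ΔS fails)
(h) allowed
Total allowed: 3 of 8.

3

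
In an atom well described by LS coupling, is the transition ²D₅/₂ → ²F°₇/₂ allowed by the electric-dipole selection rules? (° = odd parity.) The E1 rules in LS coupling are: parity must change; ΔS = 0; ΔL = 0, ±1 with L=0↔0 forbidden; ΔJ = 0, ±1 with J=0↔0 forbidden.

allowed

Initial level: S=1/2, L=2, J=5/2, parity even. Final level: S=1/2, L=3, J=7/2, parity odd.
ΔL = 0, ±1 (not L=0↔0): L: 2 → 3, ΔL = +1 — ok.
ΔJ = 0, ±1 (not J=0↔0): J: 5/2 → 7/2, ΔJ = +1 — ok.
Parity must change: even → odd — ok.
ΔS = 0: S: 1/2 → 1/2 — ok.
All four E1 rules are satisfied.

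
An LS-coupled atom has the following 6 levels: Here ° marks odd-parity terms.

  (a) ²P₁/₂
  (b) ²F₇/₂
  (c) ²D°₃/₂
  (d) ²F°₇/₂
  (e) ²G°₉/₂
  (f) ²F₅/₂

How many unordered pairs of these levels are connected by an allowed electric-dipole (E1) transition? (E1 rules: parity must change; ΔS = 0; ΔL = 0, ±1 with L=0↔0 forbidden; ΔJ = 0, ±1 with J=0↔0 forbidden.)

(a)–(b): forbidden (parity, ΔL, ΔJ).
(a)–(c): allowed.
(a)–(d): forbidden (ΔL, ΔJ).
(a)–(e): forbidden (ΔL, ΔJ).
(a)–(f): forbidden (parity, ΔL, ΔJ).
(b)–(c): forbidden (ΔJ).
(b)–(d): allowed.
(b)–(e): allowed.
(b)–(f): forbidden (parity).
(c)–(d): forbidden (parity, ΔJ).
(c)–(e): forbidden (parity, ΔL, ΔJ).
(c)–(f): allowed.
(d)–(e): forbidden (parity).
(d)–(f): allowed.
(e)–(f): forbidden (ΔJ).
Allowed pairs: 5 of 15.

5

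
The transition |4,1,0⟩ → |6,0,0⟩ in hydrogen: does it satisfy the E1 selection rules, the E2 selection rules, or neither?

E1

Δl = 0 − 1 = -1; l_i + l_f = 1.
Δm_l = +0.
E1 (Δl = ±1, |Δm_l| ≤ 1): satisfied.
E2 (Δl = 0,±2, l_i+l_f ≥ 2, |Δm_l| ≤ 2): not satisfied.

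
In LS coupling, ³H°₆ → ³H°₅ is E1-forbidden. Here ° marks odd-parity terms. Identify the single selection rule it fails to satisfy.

Parity must change: odd → odd — fails.
ΔS = 0: S: 1 → 1 — ok.
ΔL = 0, ±1 (not L=0↔0): L: 5 → 5, ΔL = +0 — ok.
ΔJ = 0, ±1 (not J=0↔0): J: 6 → 5, ΔJ = -1 — ok.

parity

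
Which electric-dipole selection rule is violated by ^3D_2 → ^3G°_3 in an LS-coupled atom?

the ΔL = 0, ±1 rule

Initial level: S=1, L=2, J=2, parity even. Final level: S=1, L=4, J=3, parity odd.
Parity must change: even → odd — ok.
ΔS = 0: S: 1 → 1 — ok.
ΔL = 0, ±1 (not L=0↔0): L: 2 → 4, ΔL = +2 — fails.
ΔJ = 0, ±1 (not J=0↔0): J: 2 → 3, ΔJ = +1 — ok.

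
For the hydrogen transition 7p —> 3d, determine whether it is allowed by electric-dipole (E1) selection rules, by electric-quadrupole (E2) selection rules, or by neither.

Δl = 2 − 1 = +1; l_i + l_f = 3.
E1 (Δl = ±1): satisfied.
E2 (Δl = 0,±2, l_i+l_f ≥ 2): not satisfied.

E1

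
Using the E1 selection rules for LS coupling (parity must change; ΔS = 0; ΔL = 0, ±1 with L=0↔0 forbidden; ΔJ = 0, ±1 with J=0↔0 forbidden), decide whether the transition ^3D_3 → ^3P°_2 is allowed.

allowed

Reading off the term symbols: S 1→1, L 2→1, J 3→2, parity even→odd.
ΔJ = 0, ±1 (not J=0↔0): J: 3 → 2, ΔJ = -1 — passes.
ΔL = 0, ±1 (not L=0↔0): L: 2 → 1, ΔL = -1 — passes.
ΔS = 0: S: 1 → 1 — passes.
Parity must change: even → odd — passes.
All four E1 rules are satisfied.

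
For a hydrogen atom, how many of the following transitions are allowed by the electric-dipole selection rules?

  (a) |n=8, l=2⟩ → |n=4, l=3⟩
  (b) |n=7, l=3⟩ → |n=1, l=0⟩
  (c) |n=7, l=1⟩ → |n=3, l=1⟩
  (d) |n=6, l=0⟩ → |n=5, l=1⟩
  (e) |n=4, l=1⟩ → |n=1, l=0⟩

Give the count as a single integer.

3

(a) allowed
(b) forbidden — Δl = -3 (E1 requires Δl = ±1)
(c) forbidden — Δl = +0 (E1 requires Δl = ±1)
(d) allowed
(e) allowed
Total allowed: 3 of 5.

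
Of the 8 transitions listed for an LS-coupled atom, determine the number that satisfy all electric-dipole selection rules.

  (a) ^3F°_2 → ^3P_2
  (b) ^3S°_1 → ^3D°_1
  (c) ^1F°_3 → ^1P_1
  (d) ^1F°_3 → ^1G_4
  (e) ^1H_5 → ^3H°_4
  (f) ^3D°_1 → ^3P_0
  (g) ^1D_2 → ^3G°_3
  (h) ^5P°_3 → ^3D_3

2

(a) forbidden (ΔL fails)
(b) forbidden (parity, ΔL fail)
(c) forbidden (ΔL, ΔJ fail)
(d) allowed
(e) forbidden (ΔS fails)
(f) allowed
(g) forbidden (ΔS, ΔL fail)
(h) forbidden (ΔS fails)
Total allowed: 2 of 8.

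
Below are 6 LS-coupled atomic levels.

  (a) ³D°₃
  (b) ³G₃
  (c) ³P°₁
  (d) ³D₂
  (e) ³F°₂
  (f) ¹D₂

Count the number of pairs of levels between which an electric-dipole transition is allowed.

(a)–(b): forbidden (ΔL).
(a)–(c): forbidden (parity, ΔJ).
(a)–(d): allowed.
(a)–(e): forbidden (parity).
(a)–(f): forbidden (ΔS).
(b)–(c): forbidden (ΔL, ΔJ).
(b)–(d): forbidden (parity, ΔL).
(b)–(e): allowed.
(b)–(f): forbidden (parity, ΔS, ΔL).
(c)–(d): allowed.
(c)–(e): forbidden (parity, ΔL).
(c)–(f): forbidden (ΔS).
(d)–(e): allowed.
(d)–(f): forbidden (parity, ΔS).
(e)–(f): forbidden (ΔS).
Allowed pairs: 4 of 15.

4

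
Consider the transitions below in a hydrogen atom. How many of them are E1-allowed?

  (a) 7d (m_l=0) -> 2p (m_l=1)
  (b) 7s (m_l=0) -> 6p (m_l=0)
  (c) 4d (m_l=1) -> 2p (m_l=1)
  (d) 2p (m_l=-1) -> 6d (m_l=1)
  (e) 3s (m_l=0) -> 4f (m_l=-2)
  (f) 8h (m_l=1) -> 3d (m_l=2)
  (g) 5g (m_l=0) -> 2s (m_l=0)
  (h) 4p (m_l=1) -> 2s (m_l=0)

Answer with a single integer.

(a) allowed
(b) allowed
(c) allowed
(d) forbidden — Δm_l = +2 (E1 requires Δm_l = 0, ±1)
(e) forbidden — Δl = +3 (E1 requires Δl = ±1); Δm_l = -2 (E1 requires Δm_l = 0, ±1)
(f) forbidden — Δl = -3 (E1 requires Δl = ±1)
(g) forbidden — Δl = -4 (E1 requires Δl = ±1)
(h) allowed
Total allowed: 4 of 8.

4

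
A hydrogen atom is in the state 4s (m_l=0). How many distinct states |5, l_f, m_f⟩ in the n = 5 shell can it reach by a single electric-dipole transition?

3

E1 requires Δl = ±1, so l_f ∈ {-1, 1}; with 0 ≤ l_f ≤ n_f−1 = 4, the allowed l_f values are {1}.
For l_f = 1: m_f ∈ {m_i−1, m_i, m_i+1} ∩ [−1, 1] = {-1, 0, 1} → 3 states.
Total: 3.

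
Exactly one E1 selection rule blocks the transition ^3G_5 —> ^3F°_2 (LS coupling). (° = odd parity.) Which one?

the ΔJ = 0, ±1 rule

ΔL = 0, ±1 (not L=0↔0): L: 4 → 3, ΔL = -1 — satisfied.
ΔJ = 0, ±1 (not J=0↔0): J: 5 → 2, ΔJ = -3 — violated.
ΔS = 0: S: 1 → 1 — satisfied.
Parity must change: even → odd — satisfied.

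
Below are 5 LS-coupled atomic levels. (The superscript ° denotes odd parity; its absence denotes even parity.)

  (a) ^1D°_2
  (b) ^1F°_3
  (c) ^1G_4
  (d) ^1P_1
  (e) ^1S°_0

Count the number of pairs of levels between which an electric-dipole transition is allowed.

(a)–(b): forbidden (parity).
(a)–(c): forbidden (ΔL, ΔJ).
(a)–(d): allowed.
(a)–(e): forbidden (parity, ΔL, ΔJ).
(b)–(c): allowed.
(b)–(d): forbidden (ΔL, ΔJ).
(b)–(e): forbidden (parity, ΔL, ΔJ).
(c)–(d): forbidden (parity, ΔL, ΔJ).
(c)–(e): forbidden (ΔL, ΔJ).
(d)–(e): allowed.
Allowed pairs: 3 of 10.

3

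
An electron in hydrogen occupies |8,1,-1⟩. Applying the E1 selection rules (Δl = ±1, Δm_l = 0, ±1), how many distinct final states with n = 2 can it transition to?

1

E1 requires Δl = ±1, so l_f ∈ {0, 2}; with 0 ≤ l_f ≤ n_f−1 = 1, the allowed l_f values are {0}.
For l_f = 0: m_f ∈ {m_i−1, m_i, m_i+1} ∩ [−0, 0] = {0} → 1 state.
Total: 1.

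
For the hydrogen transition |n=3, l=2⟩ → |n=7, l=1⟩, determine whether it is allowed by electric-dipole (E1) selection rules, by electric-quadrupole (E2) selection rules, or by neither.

Δl = 1 − 2 = -1; l_i + l_f = 3.
E1 (Δl = ±1): satisfied.
E2 (Δl = 0,±2, l_i+l_f ≥ 2): not satisfied.

E1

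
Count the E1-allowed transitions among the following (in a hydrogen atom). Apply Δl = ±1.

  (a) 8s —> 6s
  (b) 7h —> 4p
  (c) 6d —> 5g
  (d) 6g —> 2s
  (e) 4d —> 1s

0

(a) forbidden — Δl = +0 (E1 requires Δl = ±1)
(b) forbidden — Δl = -4 (E1 requires Δl = ±1)
(c) forbidden — Δl = +2 (E1 requires Δl = ±1)
(d) forbidden — Δl = -4 (E1 requires Δl = ±1)
(e) forbidden — Δl = -2 (E1 requires Δl = ±1)
Total allowed: 0 of 5.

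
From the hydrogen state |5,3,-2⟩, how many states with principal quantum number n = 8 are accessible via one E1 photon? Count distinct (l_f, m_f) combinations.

E1 requires Δl = ±1, so l_f ∈ {2, 4}; with 0 ≤ l_f ≤ n_f−1 = 7, the allowed l_f values are {2, 4}.
For l_f = 2: m_f ∈ {m_i−1, m_i, m_i+1} ∩ [−2, 2] = {-2, -1} → 2 states.
For l_f = 4: m_f ∈ {m_i−1, m_i, m_i+1} ∩ [−4, 4] = {-3, -2, -1} → 3 states.
Total: 5.

5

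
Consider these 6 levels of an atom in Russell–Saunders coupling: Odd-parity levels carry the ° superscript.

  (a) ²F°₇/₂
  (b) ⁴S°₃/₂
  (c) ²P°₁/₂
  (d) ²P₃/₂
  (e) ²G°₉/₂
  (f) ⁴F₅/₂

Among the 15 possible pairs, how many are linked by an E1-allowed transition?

1

(a)–(b): forbidden (parity, ΔS, ΔL, ΔJ).
(a)–(c): forbidden (parity, ΔL, ΔJ).
(a)–(d): forbidden (ΔL, ΔJ).
(a)–(e): forbidden (parity).
(a)–(f): forbidden (ΔS).
(b)–(c): forbidden (parity, ΔS).
(b)–(d): forbidden (ΔS).
(b)–(e): forbidden (parity, ΔS, ΔL, ΔJ).
(b)–(f): forbidden (ΔL).
(c)–(d): allowed.
(c)–(e): forbidden (parity, ΔL, ΔJ).
(c)–(f): forbidden (ΔS, ΔL, ΔJ).
(d)–(e): forbidden (ΔL, ΔJ).
(d)–(f): forbidden (parity, ΔS, ΔL).
(e)–(f): forbidden (ΔS, ΔJ).
Allowed pairs: 1 of 15.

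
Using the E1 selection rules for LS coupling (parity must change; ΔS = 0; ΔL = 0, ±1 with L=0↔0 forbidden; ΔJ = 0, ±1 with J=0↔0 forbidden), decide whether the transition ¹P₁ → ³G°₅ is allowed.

Reading off the term symbols: S 0→1, L 1→4, J 1→5, parity even→odd.
ΔL = 0, ±1 (not L=0↔0): L: 1 → 4, ΔL = +3 — fails.
ΔJ = 0, ±1 (not J=0↔0): J: 1 → 5, ΔJ = +4 — fails.
Parity must change: even → odd — passes.
ΔS = 0: S: 0 → 1 — fails.
Rule(s) violated: ΔS, ΔL, ΔJ.

forbidden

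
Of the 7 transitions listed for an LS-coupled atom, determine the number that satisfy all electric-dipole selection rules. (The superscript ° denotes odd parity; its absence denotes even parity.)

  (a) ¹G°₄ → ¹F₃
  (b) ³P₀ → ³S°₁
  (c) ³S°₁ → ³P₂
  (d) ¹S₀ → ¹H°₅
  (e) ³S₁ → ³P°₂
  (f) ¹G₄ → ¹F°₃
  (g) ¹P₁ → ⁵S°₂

5

(a) allowed
(b) allowed
(c) allowed
(d) forbidden (ΔL, ΔJ fail)
(e) allowed
(f) allowed
(g) forbidden (ΔS fails)
Total allowed: 5 of 7.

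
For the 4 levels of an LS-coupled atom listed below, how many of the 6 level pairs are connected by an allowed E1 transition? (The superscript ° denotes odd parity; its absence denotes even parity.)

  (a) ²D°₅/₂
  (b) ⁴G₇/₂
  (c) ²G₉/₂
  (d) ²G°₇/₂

1

(a)–(b): forbidden (ΔS, ΔL).
(a)–(c): forbidden (ΔL, ΔJ).
(a)–(d): forbidden (parity, ΔL).
(b)–(c): forbidden (parity, ΔS).
(b)–(d): forbidden (ΔS).
(c)–(d): allowed.
Allowed pairs: 1 of 6.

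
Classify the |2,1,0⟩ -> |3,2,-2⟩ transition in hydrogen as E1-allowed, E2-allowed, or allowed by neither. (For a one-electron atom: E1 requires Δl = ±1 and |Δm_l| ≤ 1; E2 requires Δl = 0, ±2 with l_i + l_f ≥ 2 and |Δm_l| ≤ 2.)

neither

Δl = 2 − 1 = +1; l_i + l_f = 3.
Δm_l = -2.
E1 (Δl = ±1, |Δm_l| ≤ 1): not satisfied.
E2 (Δl = 0,±2, l_i+l_f ≥ 2, |Δm_l| ≤ 2): not satisfied.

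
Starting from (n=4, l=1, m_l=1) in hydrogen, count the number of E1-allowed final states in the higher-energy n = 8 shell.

E1 requires Δl = ±1, so l_f ∈ {0, 2}; with 0 ≤ l_f ≤ n_f−1 = 7, the allowed l_f values are {0, 2}.
For l_f = 0: m_f ∈ {m_i−1, m_i, m_i+1} ∩ [−0, 0] = {0} → 1 state.
For l_f = 2: m_f ∈ {m_i−1, m_i, m_i+1} ∩ [−2, 2] = {0, 1, 2} → 3 states.
Total: 4.

4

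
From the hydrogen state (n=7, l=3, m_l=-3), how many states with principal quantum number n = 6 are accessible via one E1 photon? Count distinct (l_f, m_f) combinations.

4

E1 requires Δl = ±1, so l_f ∈ {2, 4}; with 0 ≤ l_f ≤ n_f−1 = 5, the allowed l_f values are {2, 4}.
For l_f = 2: m_f ∈ {m_i−1, m_i, m_i+1} ∩ [−2, 2] = {-2} → 1 state.
For l_f = 4: m_f ∈ {m_i−1, m_i, m_i+1} ∩ [−4, 4] = {-4, -3, -2} → 3 states.
Total: 4.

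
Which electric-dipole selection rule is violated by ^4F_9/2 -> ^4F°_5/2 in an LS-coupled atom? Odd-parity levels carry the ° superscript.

the ΔJ = 0, ±1 rule

Parity must change: even → odd — ok.
ΔJ = 0, ±1 (not J=0↔0): J: 9/2 → 5/2, ΔJ = -2 — fails.
ΔL = 0, ±1 (not L=0↔0): L: 3 → 3, ΔL = +0 — ok.
ΔS = 0: S: 3/2 → 3/2 — ok.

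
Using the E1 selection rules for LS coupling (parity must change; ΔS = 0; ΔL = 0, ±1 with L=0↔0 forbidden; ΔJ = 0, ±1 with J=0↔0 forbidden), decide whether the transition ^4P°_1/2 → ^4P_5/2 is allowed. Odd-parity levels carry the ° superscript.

ΔJ = 0, ±1 (not J=0↔0): J: 1/2 → 5/2, ΔJ = +2 — fails.
ΔL = 0, ±1 (not L=0↔0): L: 1 → 1, ΔL = +0 — ok.
Parity must change: odd → even — ok.
ΔS = 0: S: 3/2 → 3/2 — ok.
Rule(s) violated: ΔJ.

forbidden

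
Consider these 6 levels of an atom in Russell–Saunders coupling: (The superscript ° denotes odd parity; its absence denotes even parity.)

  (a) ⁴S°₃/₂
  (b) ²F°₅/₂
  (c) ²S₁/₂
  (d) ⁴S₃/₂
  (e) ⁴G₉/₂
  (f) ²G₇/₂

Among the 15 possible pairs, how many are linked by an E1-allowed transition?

(a)–(b): forbidden (parity, ΔS, ΔL).
(a)–(c): forbidden (ΔS, ΔL).
(a)–(d): forbidden (ΔL).
(a)–(e): forbidden (ΔL, ΔJ).
(a)–(f): forbidden (ΔS, ΔL, ΔJ).
(b)–(c): forbidden (ΔL, ΔJ).
(b)–(d): forbidden (ΔS, ΔL).
(b)–(e): forbidden (ΔS, ΔJ).
(b)–(f): allowed.
(c)–(d): forbidden (parity, ΔS, ΔL).
(c)–(e): forbidden (parity, ΔS, ΔL, ΔJ).
(c)–(f): forbidden (parity, ΔL, ΔJ).
(d)–(e): forbidden (parity, ΔL, ΔJ).
(d)–(f): forbidden (parity, ΔS, ΔL, ΔJ).
(e)–(f): forbidden (parity, ΔS).
Allowed pairs: 1 of 15.

1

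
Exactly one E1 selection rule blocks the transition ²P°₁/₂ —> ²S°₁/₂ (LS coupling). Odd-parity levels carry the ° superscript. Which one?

Reading off the term symbols: S 1/2→1/2, L 1→0, J 1/2→1/2, parity odd→odd.
Parity must change: odd → odd — ✗.
ΔS = 0: S: 1/2 → 1/2 — ✓.
ΔL = 0, ±1 (not L=0↔0): L: 1 → 0, ΔL = -1 — ✓.
ΔJ = 0, ±1 (not J=0↔0): J: 1/2 → 1/2, ΔJ = +0 — ✓.

parity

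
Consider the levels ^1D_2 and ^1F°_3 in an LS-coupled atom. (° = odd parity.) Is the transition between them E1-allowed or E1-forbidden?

Reading off the term symbols: S 0→0, L 2→3, J 2→3, parity even→odd.
Parity must change: even → odd — satisfied.
ΔS = 0: S: 0 → 0 — satisfied.
ΔL = 0, ±1 (not L=0↔0): L: 2 → 3, ΔL = +1 — satisfied.
ΔJ = 0, ±1 (not J=0↔0): J: 2 → 3, ΔJ = +1 — satisfied.
All four E1 rules are satisfied.

allowed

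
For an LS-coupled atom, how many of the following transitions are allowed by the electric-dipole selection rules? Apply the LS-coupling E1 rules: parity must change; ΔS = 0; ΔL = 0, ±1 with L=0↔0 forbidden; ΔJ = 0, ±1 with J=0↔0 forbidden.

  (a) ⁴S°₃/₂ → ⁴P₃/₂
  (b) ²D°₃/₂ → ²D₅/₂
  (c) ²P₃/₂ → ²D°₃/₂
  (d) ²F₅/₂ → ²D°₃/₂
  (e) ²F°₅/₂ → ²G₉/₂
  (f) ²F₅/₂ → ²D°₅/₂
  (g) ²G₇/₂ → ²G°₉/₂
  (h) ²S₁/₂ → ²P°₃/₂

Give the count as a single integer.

(a) allowed
(b) allowed
(c) allowed
(d) allowed
(e) forbidden (ΔJ fails)
(f) allowed
(g) allowed
(h) allowed
Total allowed: 7 of 8.

7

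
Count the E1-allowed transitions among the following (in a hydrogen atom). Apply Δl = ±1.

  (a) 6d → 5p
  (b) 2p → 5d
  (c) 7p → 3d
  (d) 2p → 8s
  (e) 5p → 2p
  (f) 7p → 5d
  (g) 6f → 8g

(a) allowed
(b) allowed
(c) allowed
(d) allowed
(e) forbidden — Δl = +0 (E1 requires Δl = ±1)
(f) allowed
(g) allowed
Total allowed: 6 of 7.

6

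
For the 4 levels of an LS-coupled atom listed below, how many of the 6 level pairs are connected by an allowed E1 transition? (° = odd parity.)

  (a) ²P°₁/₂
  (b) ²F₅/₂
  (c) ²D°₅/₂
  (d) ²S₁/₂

2

(a)–(b): forbidden (ΔL, ΔJ).
(a)–(c): forbidden (parity, ΔJ).
(a)–(d): allowed.
(b)–(c): allowed.
(b)–(d): forbidden (parity, ΔL, ΔJ).
(c)–(d): forbidden (ΔL, ΔJ).
Allowed pairs: 2 of 6.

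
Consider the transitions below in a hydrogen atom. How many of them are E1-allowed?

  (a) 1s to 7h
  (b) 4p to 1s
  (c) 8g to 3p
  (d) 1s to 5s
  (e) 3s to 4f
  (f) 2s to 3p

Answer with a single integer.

2

(a) forbidden — Δl = +5 (E1 requires Δl = ±1)
(b) allowed
(c) forbidden — Δl = -3 (E1 requires Δl = ±1)
(d) forbidden — Δl = +0 (E1 requires Δl = ±1)
(e) forbidden — Δl = +3 (E1 requires Δl = ±1)
(f) allowed
Total allowed: 2 of 6.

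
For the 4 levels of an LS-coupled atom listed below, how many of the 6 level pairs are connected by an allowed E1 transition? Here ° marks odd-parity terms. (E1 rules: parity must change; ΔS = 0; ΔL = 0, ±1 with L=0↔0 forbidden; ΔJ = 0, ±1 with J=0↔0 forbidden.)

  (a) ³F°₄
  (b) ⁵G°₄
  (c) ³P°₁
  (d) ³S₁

1

(a)–(b): forbidden (parity, ΔS).
(a)–(c): forbidden (parity, ΔL, ΔJ).
(a)–(d): forbidden (ΔL, ΔJ).
(b)–(c): forbidden (parity, ΔS, ΔL, ΔJ).
(b)–(d): forbidden (ΔS, ΔL, ΔJ).
(c)–(d): allowed.
Allowed pairs: 1 of 6.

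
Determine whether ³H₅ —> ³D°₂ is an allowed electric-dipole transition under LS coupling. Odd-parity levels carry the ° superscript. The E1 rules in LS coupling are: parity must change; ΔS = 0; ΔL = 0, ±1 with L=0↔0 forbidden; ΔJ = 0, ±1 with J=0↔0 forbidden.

forbidden

ΔL = 0, ±1 (not L=0↔0): L: 5 → 2, ΔL = -3 — violated.
Parity must change: even → odd — satisfied.
ΔS = 0: S: 1 → 1 — satisfied.
ΔJ = 0, ±1 (not J=0↔0): J: 5 → 2, ΔJ = -3 — violated.
Rule(s) violated: ΔL, ΔJ.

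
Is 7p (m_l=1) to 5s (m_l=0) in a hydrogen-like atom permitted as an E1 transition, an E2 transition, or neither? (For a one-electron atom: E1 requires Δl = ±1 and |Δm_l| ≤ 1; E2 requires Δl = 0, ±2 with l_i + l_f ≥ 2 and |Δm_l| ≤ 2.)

E1

Δl = 0 − 1 = -1; l_i + l_f = 1.
Δm_l = -1.
E1 (Δl = ±1, |Δm_l| ≤ 1): satisfied.
E2 (Δl = 0,±2, l_i+l_f ≥ 2, |Δm_l| ≤ 2): not satisfied.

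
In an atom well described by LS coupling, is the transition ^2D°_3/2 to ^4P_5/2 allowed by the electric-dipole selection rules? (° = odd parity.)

forbidden

Parity must change: odd → even — passes.
ΔS = 0: S: 1/2 → 3/2 — fails.
ΔL = 0, ±1 (not L=0↔0): L: 2 → 1, ΔL = -1 — passes.
ΔJ = 0, ±1 (not J=0↔0): J: 3/2 → 5/2, ΔJ = +1 — passes.
Rule(s) violated: ΔS.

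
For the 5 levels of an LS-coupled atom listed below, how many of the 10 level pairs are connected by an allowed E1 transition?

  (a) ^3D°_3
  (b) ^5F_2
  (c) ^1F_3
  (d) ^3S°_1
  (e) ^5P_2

(a)–(b): forbidden (ΔS).
(a)–(c): forbidden (ΔS).
(a)–(d): forbidden (parity, ΔL, ΔJ).
(a)–(e): forbidden (ΔS).
(b)–(c): forbidden (parity, ΔS).
(b)–(d): forbidden (ΔS, ΔL).
(b)–(e): forbidden (parity, ΔL).
(c)–(d): forbidden (ΔS, ΔL, ΔJ).
(c)–(e): forbidden (parity, ΔS, ΔL).
(d)–(e): forbidden (ΔS).
Allowed pairs: 0 of 10.

0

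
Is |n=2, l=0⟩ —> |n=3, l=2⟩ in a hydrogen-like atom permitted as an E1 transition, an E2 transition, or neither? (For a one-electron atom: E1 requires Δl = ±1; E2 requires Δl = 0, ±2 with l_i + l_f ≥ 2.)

Δl = 2 − 0 = +2; l_i + l_f = 2.
E1 (Δl = ±1): not satisfied.
E2 (Δl = 0,±2, l_i+l_f ≥ 2): satisfied.

E2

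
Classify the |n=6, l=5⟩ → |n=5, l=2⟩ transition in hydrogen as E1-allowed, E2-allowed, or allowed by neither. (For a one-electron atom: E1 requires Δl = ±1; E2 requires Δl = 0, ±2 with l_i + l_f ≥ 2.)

neither

Δl = 2 − 5 = -3; l_i + l_f = 7.
E1 (Δl = ±1): not satisfied.
E2 (Δl = 0,±2, l_i+l_f ≥ 2): not satisfied.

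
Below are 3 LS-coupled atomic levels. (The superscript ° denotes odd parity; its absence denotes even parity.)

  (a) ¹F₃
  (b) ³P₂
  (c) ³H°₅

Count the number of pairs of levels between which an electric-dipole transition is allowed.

(a)–(b): forbidden (parity, ΔS, ΔL).
(a)–(c): forbidden (ΔS, ΔL, ΔJ).
(b)–(c): forbidden (ΔL, ΔJ).
Allowed pairs: 0 of 3.

0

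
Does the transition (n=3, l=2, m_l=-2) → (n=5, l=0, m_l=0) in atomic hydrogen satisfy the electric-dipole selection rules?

l: 2 → 0 (Δl = -2). Δl = ±1 fails.
Δm_l = 0 − (-2) = +2. E1 requires Δm_l = 0, ±1: fails.
The transition is electric-dipole forbidden.

forbidden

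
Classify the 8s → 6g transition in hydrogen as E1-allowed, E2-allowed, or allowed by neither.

Δl = 4 − 0 = +4; l_i + l_f = 4.
E1 (Δl = ±1): not satisfied.
E2 (Δl = 0,±2, l_i+l_f ≥ 2): not satisfied.

neither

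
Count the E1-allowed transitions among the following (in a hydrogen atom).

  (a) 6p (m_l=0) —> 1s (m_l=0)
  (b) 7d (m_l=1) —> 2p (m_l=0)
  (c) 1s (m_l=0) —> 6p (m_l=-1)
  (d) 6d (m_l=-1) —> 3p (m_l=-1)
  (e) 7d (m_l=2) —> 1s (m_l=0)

4

(a) allowed
(b) allowed
(c) allowed
(d) allowed
(e) forbidden — Δl = -2 (E1 requires Δl = ±1); Δm_l = -2 (E1 requires Δm_l = 0, ±1)
Total allowed: 4 of 5.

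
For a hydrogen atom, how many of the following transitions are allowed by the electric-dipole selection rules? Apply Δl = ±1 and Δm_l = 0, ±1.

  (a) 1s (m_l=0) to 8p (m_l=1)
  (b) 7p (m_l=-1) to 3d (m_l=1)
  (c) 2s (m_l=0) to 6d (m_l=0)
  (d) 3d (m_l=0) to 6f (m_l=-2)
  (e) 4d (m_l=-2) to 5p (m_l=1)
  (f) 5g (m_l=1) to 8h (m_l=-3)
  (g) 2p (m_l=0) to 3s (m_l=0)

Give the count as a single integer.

(a) allowed
(b) forbidden — Δm_l = +2 (E1 requires Δm_l = 0, ±1)
(c) forbidden — Δl = +2 (E1 requires Δl = ±1)
(d) forbidden — Δm_l = -2 (E1 requires Δm_l = 0, ±1)
(e) forbidden — Δm_l = +3 (E1 requires Δm_l = 0, ±1)
(f) forbidden — Δm_l = -4 (E1 requires Δm_l = 0, ±1)
(g) allowed
Total allowed: 2 of 7.

2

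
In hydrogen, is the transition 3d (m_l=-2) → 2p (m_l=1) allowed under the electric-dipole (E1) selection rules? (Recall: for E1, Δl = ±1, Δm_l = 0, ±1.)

l: 2 → 1 (Δl = -1). Δl = ±1 satisfied.
Δm_l = 1 − (-2) = +3. E1 requires Δm_l = 0, ±1: violated.
The transition is electric-dipole forbidden.

forbidden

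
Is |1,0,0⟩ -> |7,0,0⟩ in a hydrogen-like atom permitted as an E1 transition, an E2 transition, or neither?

Δl = 0 − 0 = +0; l_i + l_f = 0.
Δm_l = +0.
E1 (Δl = ±1, |Δm_l| ≤ 1): not satisfied.
E2 (Δl = 0,±2, l_i+l_f ≥ 2, |Δm_l| ≤ 2): not satisfied.

neither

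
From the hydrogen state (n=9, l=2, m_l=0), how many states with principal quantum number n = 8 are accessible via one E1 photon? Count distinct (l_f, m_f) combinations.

E1 requires Δl = ±1, so l_f ∈ {1, 3}; with 0 ≤ l_f ≤ n_f−1 = 7, the allowed l_f values are {1, 3}.
For l_f = 1: m_f ∈ {m_i−1, m_i, m_i+1} ∩ [−1, 1] = {-1, 0, 1} → 3 states.
For l_f = 3: m_f ∈ {m_i−1, m_i, m_i+1} ∩ [−3, 3] = {-1, 0, 1} → 3 states.
Total: 6.

6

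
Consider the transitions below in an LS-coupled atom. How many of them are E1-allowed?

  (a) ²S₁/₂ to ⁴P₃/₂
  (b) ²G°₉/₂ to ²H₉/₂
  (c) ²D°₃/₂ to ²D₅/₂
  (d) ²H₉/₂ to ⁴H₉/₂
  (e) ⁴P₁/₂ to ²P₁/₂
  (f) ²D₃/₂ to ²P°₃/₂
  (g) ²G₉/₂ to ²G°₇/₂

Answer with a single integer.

(a) forbidden (parity, ΔS fail)
(b) allowed
(c) allowed
(d) forbidden (parity, ΔS fail)
(e) forbidden (parity, ΔS fail)
(f) allowed
(g) allowed
Total allowed: 4 of 7.

4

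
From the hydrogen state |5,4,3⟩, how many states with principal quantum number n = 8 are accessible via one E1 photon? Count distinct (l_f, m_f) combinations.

5

E1 requires Δl = ±1, so l_f ∈ {3, 5}; with 0 ≤ l_f ≤ n_f−1 = 7, the allowed l_f values are {3, 5}.
For l_f = 3: m_f ∈ {m_i−1, m_i, m_i+1} ∩ [−3, 3] = {2, 3} → 2 states.
For l_f = 5: m_f ∈ {m_i−1, m_i, m_i+1} ∩ [−5, 5] = {2, 3, 4} → 3 states.
Total: 5.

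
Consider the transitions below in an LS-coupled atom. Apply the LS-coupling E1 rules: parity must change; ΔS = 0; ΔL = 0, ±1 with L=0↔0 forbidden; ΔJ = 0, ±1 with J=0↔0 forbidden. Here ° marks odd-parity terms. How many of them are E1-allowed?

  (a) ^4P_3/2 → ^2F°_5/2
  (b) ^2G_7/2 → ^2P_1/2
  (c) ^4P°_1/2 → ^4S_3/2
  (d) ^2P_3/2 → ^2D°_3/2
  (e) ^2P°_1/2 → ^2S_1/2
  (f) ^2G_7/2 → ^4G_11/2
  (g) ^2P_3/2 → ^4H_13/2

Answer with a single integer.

3

(a) forbidden (ΔS, ΔL fail)
(b) forbidden (parity, ΔL, ΔJ fail)
(c) allowed
(d) allowed
(e) allowed
(f) forbidden (parity, ΔS, ΔJ fail)
(g) forbidden (parity, ΔS, ΔL, ΔJ fail)
Total allowed: 3 of 7.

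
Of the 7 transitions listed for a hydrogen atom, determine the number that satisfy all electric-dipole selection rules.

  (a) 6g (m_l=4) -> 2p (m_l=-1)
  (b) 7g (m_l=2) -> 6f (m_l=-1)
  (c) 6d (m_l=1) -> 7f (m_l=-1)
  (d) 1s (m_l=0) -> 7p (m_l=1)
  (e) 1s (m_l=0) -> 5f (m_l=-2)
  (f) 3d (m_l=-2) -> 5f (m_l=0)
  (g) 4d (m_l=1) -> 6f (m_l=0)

(a) forbidden — Δl = -3 (E1 requires Δl = ±1); Δm_l = -5 (E1 requires Δm_l = 0, ±1)
(b) forbidden — Δm_l = -3 (E1 requires Δm_l = 0, ±1)
(c) forbidden — Δm_l = -2 (E1 requires Δm_l = 0, ±1)
(d) allowed
(e) forbidden — Δl = +3 (E1 requires Δl = ±1); Δm_l = -2 (E1 requires Δm_l = 0, ±1)
(f) forbidden — Δm_l = +2 (E1 requires Δm_l = 0, ±1)
(g) allowed
Total allowed: 2 of 7.

2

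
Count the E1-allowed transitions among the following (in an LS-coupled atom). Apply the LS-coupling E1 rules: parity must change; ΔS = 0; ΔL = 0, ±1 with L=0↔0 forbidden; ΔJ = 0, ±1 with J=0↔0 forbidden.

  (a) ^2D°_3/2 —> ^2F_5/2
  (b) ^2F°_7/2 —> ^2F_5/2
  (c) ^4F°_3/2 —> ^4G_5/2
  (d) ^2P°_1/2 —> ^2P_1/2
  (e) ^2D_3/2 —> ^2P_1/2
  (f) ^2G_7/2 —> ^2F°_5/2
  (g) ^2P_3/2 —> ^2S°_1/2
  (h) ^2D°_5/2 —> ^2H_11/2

(a) allowed
(b) allowed
(c) allowed
(d) allowed
(e) forbidden (parity fails)
(f) allowed
(g) allowed
(h) forbidden (ΔL, ΔJ fail)
Total allowed: 6 of 8.

6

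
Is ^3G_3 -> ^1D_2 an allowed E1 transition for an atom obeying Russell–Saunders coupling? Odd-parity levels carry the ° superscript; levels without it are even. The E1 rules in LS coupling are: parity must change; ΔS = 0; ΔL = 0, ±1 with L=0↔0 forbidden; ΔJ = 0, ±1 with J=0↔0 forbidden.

Initial level: S=1, L=4, J=3, parity even. Final level: S=0, L=2, J=2, parity even.
Parity must change: even → even — ✗.
ΔS = 0: S: 1 → 0 — ✗.
ΔL = 0, ±1 (not L=0↔0): L: 4 → 2, ΔL = -2 — ✗.
ΔJ = 0, ±1 (not J=0↔0): J: 3 → 2, ΔJ = -1 — ✓.
Rule(s) violated: parity, ΔS, ΔL.

forbidden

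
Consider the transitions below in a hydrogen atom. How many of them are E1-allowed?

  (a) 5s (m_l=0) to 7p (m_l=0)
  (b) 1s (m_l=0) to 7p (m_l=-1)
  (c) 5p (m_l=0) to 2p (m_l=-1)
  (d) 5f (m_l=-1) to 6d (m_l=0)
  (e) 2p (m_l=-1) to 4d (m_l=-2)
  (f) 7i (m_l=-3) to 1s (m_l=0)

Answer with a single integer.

4

(a) allowed
(b) allowed
(c) forbidden — Δl = +0 (E1 requires Δl = ±1)
(d) allowed
(e) allowed
(f) forbidden — Δl = -6 (E1 requires Δl = ±1); Δm_l = +3 (E1 requires Δm_l = 0, ±1)
Total allowed: 4 of 6.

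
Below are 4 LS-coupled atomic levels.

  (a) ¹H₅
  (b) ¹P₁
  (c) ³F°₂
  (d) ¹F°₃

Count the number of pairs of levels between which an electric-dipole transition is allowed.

0

(a)–(b): forbidden (parity, ΔL, ΔJ).
(a)–(c): forbidden (ΔS, ΔL, ΔJ).
(a)–(d): forbidden (ΔL, ΔJ).
(b)–(c): forbidden (ΔS, ΔL).
(b)–(d): forbidden (ΔL, ΔJ).
(c)–(d): forbidden (parity, ΔS).
Allowed pairs: 0 of 6.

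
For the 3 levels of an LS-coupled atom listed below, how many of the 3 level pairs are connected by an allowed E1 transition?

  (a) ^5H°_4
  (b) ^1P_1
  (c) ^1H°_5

0

(a)–(b): forbidden (ΔS, ΔL, ΔJ).
(a)–(c): forbidden (parity, ΔS).
(b)–(c): forbidden (ΔL, ΔJ).
Allowed pairs: 0 of 3.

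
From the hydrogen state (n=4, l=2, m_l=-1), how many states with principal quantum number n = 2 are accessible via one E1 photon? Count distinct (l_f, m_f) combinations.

2

E1 requires Δl = ±1, so l_f ∈ {1, 3}; with 0 ≤ l_f ≤ n_f−1 = 1, the allowed l_f values are {1}.
For l_f = 1: m_f ∈ {m_i−1, m_i, m_i+1} ∩ [−1, 1] = {-1, 0} → 2 states.
Total: 2.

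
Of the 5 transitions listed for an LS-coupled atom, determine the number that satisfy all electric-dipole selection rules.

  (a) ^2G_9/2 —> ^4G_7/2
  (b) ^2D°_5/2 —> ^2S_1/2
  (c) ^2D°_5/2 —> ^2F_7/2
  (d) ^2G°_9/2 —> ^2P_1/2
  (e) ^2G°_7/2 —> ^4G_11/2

(a) forbidden (parity, ΔS fail)
(b) forbidden (ΔL, ΔJ fail)
(c) allowed
(d) forbidden (ΔL, ΔJ fail)
(e) forbidden (ΔS, ΔJ fail)
Total allowed: 1 of 5.

1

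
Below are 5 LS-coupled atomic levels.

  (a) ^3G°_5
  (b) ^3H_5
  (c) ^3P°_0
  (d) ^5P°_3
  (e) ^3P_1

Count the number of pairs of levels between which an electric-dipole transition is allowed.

2

(a)–(b): allowed.
(a)–(c): forbidden (parity, ΔL, ΔJ).
(a)–(d): forbidden (parity, ΔS, ΔL, ΔJ).
(a)–(e): forbidden (ΔL, ΔJ).
(b)–(c): forbidden (ΔL, ΔJ).
(b)–(d): forbidden (ΔS, ΔL, ΔJ).
(b)–(e): forbidden (parity, ΔL, ΔJ).
(c)–(d): forbidden (parity, ΔS, ΔJ).
(c)–(e): allowed.
(d)–(e): forbidden (ΔS, ΔJ).
Allowed pairs: 2 of 10.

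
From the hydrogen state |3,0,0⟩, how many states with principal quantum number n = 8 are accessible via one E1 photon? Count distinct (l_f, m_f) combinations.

E1 requires Δl = ±1, so l_f ∈ {-1, 1}; with 0 ≤ l_f ≤ n_f−1 = 7, the allowed l_f values are {1}.
For l_f = 1: m_f ∈ {m_i−1, m_i, m_i+1} ∩ [−1, 1] = {-1, 0, 1} → 3 states.
Total: 3.

3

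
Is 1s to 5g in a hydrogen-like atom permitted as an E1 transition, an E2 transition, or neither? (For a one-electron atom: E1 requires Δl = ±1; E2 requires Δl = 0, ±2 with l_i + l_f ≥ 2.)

Δl = 4 − 0 = +4; l_i + l_f = 4.
E1 (Δl = ±1): not satisfied.
E2 (Δl = 0,±2, l_i+l_f ≥ 2): not satisfied.

neither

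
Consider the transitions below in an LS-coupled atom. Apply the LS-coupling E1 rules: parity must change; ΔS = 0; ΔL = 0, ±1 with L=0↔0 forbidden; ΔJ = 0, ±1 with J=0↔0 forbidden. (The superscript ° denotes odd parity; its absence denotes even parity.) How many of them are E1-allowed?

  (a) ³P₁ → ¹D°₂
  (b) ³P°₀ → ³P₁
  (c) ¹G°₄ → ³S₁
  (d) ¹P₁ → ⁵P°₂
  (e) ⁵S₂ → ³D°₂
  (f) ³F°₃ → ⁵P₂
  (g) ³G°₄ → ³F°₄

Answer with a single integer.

(a) forbidden (ΔS fails)
(b) allowed
(c) forbidden (ΔS, ΔL, ΔJ fail)
(d) forbidden (ΔS fails)
(e) forbidden (ΔS, ΔL fail)
(f) forbidden (ΔS, ΔL fail)
(g) forbidden (parity fails)
Total allowed: 1 of 7.

1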